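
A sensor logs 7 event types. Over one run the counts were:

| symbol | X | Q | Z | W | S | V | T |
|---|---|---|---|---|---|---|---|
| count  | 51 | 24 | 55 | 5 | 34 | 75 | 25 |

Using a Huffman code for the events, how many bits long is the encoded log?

706

Greedily combine the two least-frequent nodes:
W(5) + Q(24) → 29
T(25) + 29 → 54
S(34) + X(51) → 85
54 + Z(55) → 109
V(75) + 85 → 160
109 + 160 → 269
The encoded length is the sum of every internal node's weight: 29 + 54 + 85 + 109 + 160 + 269 = 706 bits.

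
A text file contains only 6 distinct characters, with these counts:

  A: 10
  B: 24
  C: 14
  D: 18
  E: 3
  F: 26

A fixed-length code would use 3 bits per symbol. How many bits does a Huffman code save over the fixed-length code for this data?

55

Fixed-length: 3 bits × 95 symbols = 285 bits.
Huffman merges:
combine E(3), A(10) → 13
combine 13, C(14) → 27
combine D(18), B(24) → 42
combine F(26), 27 → 53
combine 42, 53 → 95
Huffman total = 13 + 27 + 42 + 53 + 95 = 230 bits.
Saving = 285 − 230 = 55 bits.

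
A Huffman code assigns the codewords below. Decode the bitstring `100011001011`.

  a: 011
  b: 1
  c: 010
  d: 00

Read left to right; each codeword is recognised as soon as it completes (prefix code):
  1→b | 00→d | 011→a | 00→d | 1→b | 011→a
Decoded message: bdadba

bdadba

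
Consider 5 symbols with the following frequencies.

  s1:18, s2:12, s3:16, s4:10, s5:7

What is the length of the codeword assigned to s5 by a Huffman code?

3

Build the tree from the bottom:
combine s5(7), s4(10) → 17
combine s2(12), s3(16) → 28
combine 17, s1(18) → 35
combine 28, 35 → 63
s5's leaf is at depth 3, giving a 3-bit codeword.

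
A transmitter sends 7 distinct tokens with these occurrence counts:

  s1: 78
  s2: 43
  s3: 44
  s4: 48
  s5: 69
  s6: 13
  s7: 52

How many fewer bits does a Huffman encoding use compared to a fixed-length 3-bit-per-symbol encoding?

Fixed-length: 3 bits × 347 symbols = 1041 bits.
Huffman merges:
combine s6(13), s2(43) → 56
combine s3(44), s4(48) → 92
combine s7(52), 56 → 108
combine s5(69), s1(78) → 147
combine 92, 108 → 200
combine 147, 200 → 347
Huffman total = 56 + 92 + 108 + 147 + 200 + 347 = 950 bits.
Saving = 1041 − 950 = 91 bits.

91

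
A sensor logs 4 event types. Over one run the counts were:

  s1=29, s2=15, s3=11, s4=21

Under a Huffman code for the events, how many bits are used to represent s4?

Huffman merges, smallest pair first:
s3(11) + s2(15) → 26
s4(21) + 26 → 47
s1(29) + 47 → 76
The subtree containing s4 is merged 2 times, so code length = 2.

2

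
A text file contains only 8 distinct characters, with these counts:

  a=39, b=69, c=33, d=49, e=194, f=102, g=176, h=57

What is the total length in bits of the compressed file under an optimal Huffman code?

Greedily combine the two least-frequent nodes:
combine c(33), a(39) → 72
combine d(49), h(57) → 106
combine b(69), 72 → 141
combine f(102), 106 → 208
combine 141, g(176) → 317
combine e(194), 208 → 402
combine 317, 402 → 719
The encoded length is the sum of every internal node's weight: 72 + 106 + 141 + 208 + 317 + 402 + 719 = 1965 bits.

1965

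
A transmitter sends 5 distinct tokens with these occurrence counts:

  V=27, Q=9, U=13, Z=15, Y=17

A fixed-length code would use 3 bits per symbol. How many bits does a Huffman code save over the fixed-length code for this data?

59

Fixed-length: 3 bits × 81 symbols = 243 bits.
Huffman merges:
merge Q(9) and U(13): 22
merge Z(15) and Y(17): 32
merge 22 and V(27): 49
merge 32 and 49: 81
Huffman total = 22 + 32 + 49 + 81 = 184 bits.
Saving = 243 − 184 = 59 bits.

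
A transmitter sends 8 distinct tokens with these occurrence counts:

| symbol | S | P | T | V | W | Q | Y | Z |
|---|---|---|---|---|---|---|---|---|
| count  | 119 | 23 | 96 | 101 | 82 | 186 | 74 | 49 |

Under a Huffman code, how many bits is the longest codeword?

Merge the two lowest-weight nodes at each step:
combine P(23), Z(49) → 72
combine 72, Y(74) → 146
combine W(82), T(96) → 178
combine V(101), S(119) → 220
combine 146, 178 → 324
combine Q(186), 220 → 406
combine 324, 406 → 730
The rarest symbols sit at the bottom; the longest codeword is 4 bits.

4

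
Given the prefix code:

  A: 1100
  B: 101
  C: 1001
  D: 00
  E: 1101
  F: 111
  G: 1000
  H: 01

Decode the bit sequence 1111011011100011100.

Read left to right; each codeword is recognised as soon as it completes (prefix code):
  111→F | 101→B | 101→B | 1100→A | 01→H | 1100→A
Decoded message: FBBAHA

FBBAHA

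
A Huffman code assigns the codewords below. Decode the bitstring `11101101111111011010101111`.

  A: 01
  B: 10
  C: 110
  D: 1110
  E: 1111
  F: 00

DCEDCBBE

Read left to right; each codeword is recognised as soon as it completes (prefix code):
  1110→D | 110→C | 1111→E | 1110→D | 110→C | 10→B | 10→B | 1111→E
Decoded message: DCEDCBBE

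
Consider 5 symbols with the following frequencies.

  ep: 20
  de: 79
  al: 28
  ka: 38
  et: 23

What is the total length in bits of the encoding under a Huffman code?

Greedily combine the two least-frequent nodes:
merge ep(20) and et(23): 43
merge al(28) and ka(38): 66
merge 43 and 66: 109
merge de(79) and 109: 188
Each symbol's bit-cost is frequency × depth; summing gives 406 bits (equivalently 43 + 66 + 109 + 188).

406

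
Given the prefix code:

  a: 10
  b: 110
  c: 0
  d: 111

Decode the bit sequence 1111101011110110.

dbadab

Read left to right; each codeword is recognised as soon as it completes (prefix code):
  111→d | 110→b | 10→a | 111→d | 10→a | 110→b
Decoded message: dbadab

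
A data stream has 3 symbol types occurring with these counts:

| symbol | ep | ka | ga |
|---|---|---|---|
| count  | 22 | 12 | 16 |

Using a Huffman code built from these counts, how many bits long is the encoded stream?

78

Merge the two smallest weights repeatedly:
merge ka(12) and ga(16): 28
merge ep(22) and 28: 50
The encoded length is the sum of every internal node's weight: 28 + 50 = 78 bits.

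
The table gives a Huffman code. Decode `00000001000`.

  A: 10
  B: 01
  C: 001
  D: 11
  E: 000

EEBE

Read left to right; each codeword is recognised as soon as it completes (prefix code):
  000→E | 000→E | 01→B | 000→E
Decoded message: EEBE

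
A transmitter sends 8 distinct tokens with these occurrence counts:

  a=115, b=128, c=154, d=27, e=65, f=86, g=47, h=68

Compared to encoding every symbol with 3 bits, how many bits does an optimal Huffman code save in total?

Fixed-length: 3 bits × 690 symbols = 2070 bits.
Huffman merges:
combine d(27), g(47) → 74
combine e(65), h(68) → 133
combine 74, f(86) → 160
combine a(115), b(128) → 243
combine 133, c(154) → 287
combine 160, 243 → 403
combine 287, 403 → 690
Huffman total = 74 + 133 + 160 + 243 + 287 + 403 + 690 = 1990 bits.
Saving = 2070 − 1990 = 80 bits.

80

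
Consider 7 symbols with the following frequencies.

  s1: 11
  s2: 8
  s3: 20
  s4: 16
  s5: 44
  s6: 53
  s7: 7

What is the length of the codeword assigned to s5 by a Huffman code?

Repeatedly merge the two smallest:
combine s7(7), s2(8) → 15
combine s1(11), 15 → 26
combine s4(16), s3(20) → 36
combine 26, 36 → 62
combine s5(44), s6(53) → 97
combine 62, 97 → 159
s5's leaf is at depth 2, giving a 2-bit codeword.

2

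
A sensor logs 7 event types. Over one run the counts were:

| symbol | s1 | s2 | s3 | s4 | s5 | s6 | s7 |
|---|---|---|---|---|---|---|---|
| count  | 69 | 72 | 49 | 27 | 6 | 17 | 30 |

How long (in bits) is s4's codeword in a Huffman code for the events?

3

Repeatedly merge the two smallest:
merge s5(6) and s6(17): 23
merge 23 and s4(27): 50
merge s7(30) and s3(49): 79
merge 50 and s1(69): 119
merge s2(72) and 79: 151
merge 119 and 151: 270
s4's leaf is at depth 3, giving a 3-bit codeword.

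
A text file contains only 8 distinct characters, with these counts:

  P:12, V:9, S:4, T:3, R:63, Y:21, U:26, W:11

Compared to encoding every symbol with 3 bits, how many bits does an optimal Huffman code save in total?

Fixed-length: 3 bits × 149 symbols = 447 bits.
Huffman merges:
merge T(3) and S(4): 7
merge 7 and V(9): 16
merge W(11) and P(12): 23
merge 16 and Y(21): 37
merge 23 and U(26): 49
merge 37 and 49: 86
merge R(63) and 86: 149
Huffman total = 7 + 16 + 23 + 37 + 49 + 86 + 149 = 367 bits.
Saving = 447 − 367 = 80 bits.

80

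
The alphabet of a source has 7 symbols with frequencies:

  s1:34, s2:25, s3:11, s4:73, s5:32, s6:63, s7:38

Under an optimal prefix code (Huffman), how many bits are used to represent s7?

3

Repeatedly merge the two smallest:
combine s3(11), s2(25) → 36
combine s5(32), s1(34) → 66
combine 36, s7(38) → 74
combine s6(63), 66 → 129
combine s4(73), 74 → 147
combine 129, 147 → 276
s7 sits 3 levels below the root, so its codeword is 3 bits.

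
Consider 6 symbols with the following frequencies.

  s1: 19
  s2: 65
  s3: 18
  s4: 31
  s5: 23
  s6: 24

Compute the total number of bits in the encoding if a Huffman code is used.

Build the Huffman tree bottom-up:
merge s3(18) and s1(19): 37
merge s5(23) and s6(24): 47
merge s4(31) and 37: 68
merge 47 and s2(65): 112
merge 68 and 112: 180
Each symbol's bit-cost is frequency × depth; summing gives 444 bits (equivalently 37 + 47 + 68 + 112 + 180).

444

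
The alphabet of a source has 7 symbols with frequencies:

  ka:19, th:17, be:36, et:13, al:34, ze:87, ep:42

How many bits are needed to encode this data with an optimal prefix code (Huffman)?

Greedily combine the two least-frequent nodes:
combine et(13), th(17) → 30
combine ka(19), 30 → 49
combine al(34), be(36) → 70
combine ep(42), 49 → 91
combine 70, ze(87) → 157
combine 91, 157 → 248
Each symbol's bit-cost is frequency × depth; summing gives 645 bits (equivalently 30 + 49 + 70 + 91 + 157 + 248).

645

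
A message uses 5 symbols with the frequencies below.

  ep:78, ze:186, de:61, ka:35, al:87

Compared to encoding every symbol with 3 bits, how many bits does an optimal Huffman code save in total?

Fixed-length: 3 bits × 447 symbols = 1341 bits.
Huffman merges:
ka(35) + de(61) → 96
ep(78) + al(87) → 165
96 + 165 → 261
ze(186) + 261 → 447
Huffman total = 96 + 165 + 261 + 447 = 969 bits.
Saving = 1341 − 969 = 372 bits.

372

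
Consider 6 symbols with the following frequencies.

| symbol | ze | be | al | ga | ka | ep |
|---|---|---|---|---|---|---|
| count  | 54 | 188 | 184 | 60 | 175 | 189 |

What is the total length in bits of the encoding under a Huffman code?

Build the Huffman tree bottom-up:
ze(54) + ga(60) → 114
114 + ka(175) → 289
al(184) + be(188) → 372
ep(189) + 289 → 478
372 + 478 → 850
Total encoded bits = sum of merged weights = 114 + 289 + 372 + 478 + 850 = 2103.

2103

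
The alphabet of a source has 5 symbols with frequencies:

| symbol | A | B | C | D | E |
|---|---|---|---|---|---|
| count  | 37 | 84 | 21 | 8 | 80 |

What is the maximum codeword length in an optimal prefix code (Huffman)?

Merge the two lowest-weight nodes at each step:
combine D(8), C(21) → 29
combine 29, A(37) → 66
combine 66, E(80) → 146
combine B(84), 146 → 230
Maximum depth reached is 4.

4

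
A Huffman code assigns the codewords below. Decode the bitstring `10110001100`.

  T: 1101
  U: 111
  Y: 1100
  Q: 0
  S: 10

Read left to right; each codeword is recognised as soon as it completes (prefix code):
  10→S | 1100→Y | 0→Q | 1100→Y
Decoded message: SYQY

SYQY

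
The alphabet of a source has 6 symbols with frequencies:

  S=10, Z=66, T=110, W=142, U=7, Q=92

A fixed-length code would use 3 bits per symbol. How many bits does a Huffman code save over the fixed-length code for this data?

Fixed-length: 3 bits × 427 symbols = 1281 bits.
Huffman merges:
merge U(7) and S(10): 17
merge 17 and Z(66): 83
merge 83 and Q(92): 175
merge T(110) and W(142): 252
merge 175 and 252: 427
Huffman total = 17 + 83 + 175 + 252 + 427 = 954 bits.
Saving = 1281 − 954 = 327 bits.

327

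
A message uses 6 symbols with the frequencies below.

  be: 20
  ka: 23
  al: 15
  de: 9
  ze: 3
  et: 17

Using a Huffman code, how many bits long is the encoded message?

Greedily combine the two least-frequent nodes:
combine ze(3), de(9) → 12
combine 12, al(15) → 27
combine et(17), be(20) → 37
combine ka(23), 27 → 50
combine 37, 50 → 87
Each symbol's bit-cost is frequency × depth; summing gives 213 bits (equivalently 12 + 27 + 37 + 50 + 87).

213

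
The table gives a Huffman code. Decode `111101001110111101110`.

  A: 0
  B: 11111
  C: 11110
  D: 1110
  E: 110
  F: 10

CFADCD

Read left to right; each codeword is recognised as soon as it completes (prefix code):
  11110→C | 10→F | 0→A | 1110→D | 11110→C | 1110→D
Decoded message: CFADCD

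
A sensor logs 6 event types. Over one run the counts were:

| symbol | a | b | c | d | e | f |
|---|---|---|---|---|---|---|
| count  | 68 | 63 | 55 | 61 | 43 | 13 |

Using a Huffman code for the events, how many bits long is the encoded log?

Merge the two smallest weights repeatedly:
merge f(13) and e(43): 56
merge c(55) and 56: 111
merge d(61) and b(63): 124
merge a(68) and 111: 179
merge 124 and 179: 303
Each symbol's bit-cost is frequency × depth; summing gives 773 bits (equivalently 56 + 111 + 124 + 179 + 303).

773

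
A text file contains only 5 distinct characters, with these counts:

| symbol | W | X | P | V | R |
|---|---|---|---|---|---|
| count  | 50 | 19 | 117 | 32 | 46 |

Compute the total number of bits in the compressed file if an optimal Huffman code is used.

Merge the two smallest weights repeatedly:
combine X(19), V(32) → 51
combine R(46), W(50) → 96
combine 51, 96 → 147
combine P(117), 147 → 264
The encoded length is the sum of every internal node's weight: 51 + 96 + 147 + 264 = 558 bits.

558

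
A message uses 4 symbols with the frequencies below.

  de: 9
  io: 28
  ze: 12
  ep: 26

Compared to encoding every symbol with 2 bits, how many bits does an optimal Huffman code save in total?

Fixed-length: 2 bits × 75 symbols = 150 bits.
Huffman merges:
de(9) + ze(12) → 21
21 + ep(26) → 47
io(28) + 47 → 75
Huffman total = 21 + 47 + 75 = 143 bits.
Saving = 150 − 143 = 7 bits.

7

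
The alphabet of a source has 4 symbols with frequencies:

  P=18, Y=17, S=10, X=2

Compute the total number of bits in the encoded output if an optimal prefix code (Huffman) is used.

Merge the two smallest weights repeatedly:
combine X(2), S(10) → 12
combine 12, Y(17) → 29
combine P(18), 29 → 47
The encoded length is the sum of every internal node's weight: 12 + 29 + 47 = 88 bits.

88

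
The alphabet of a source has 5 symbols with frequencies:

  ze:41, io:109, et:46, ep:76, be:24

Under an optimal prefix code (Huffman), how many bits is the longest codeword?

Merge the two lowest-weight nodes at each step:
merge be(24) and ze(41): 65
merge et(46) and 65: 111
merge ep(76) and io(109): 185
merge 111 and 185: 296
Maximum depth reached is 3.

3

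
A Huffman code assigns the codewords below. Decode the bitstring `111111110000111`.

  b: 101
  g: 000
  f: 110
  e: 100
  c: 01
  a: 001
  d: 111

ddfgd

Read left to right; each codeword is recognised as soon as it completes (prefix code):
  111→d | 111→d | 110→f | 000→g | 111→d
Decoded message: ddfgd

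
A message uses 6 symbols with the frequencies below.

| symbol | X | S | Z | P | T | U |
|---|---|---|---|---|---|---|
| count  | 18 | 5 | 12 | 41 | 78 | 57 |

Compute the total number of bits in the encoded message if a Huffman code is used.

Merge the two smallest weights repeatedly:
combine S(5), Z(12) → 17
combine 17, X(18) → 35
combine 35, P(41) → 76
combine U(57), 76 → 133
combine T(78), 133 → 211
Total encoded bits = sum of merged weights = 17 + 35 + 76 + 133 + 211 = 472.

472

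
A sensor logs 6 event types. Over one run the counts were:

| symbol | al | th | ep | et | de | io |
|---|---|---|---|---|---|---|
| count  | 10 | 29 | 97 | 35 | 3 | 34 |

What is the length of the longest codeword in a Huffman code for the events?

4

Merge the two lowest-weight nodes at each step:
de(3) + al(10) → 13
13 + th(29) → 42
io(34) + et(35) → 69
42 + 69 → 111
ep(97) + 111 → 208
Maximum depth reached is 4.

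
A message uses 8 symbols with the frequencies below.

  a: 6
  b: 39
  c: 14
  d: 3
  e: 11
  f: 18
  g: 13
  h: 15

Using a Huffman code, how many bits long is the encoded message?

Greedily combine the two least-frequent nodes:
combine d(3), a(6) → 9
combine 9, e(11) → 20
combine g(13), c(14) → 27
combine h(15), f(18) → 33
combine 20, 27 → 47
combine 33, b(39) → 72
combine 47, 72 → 119
The encoded length is the sum of every internal node's weight: 9 + 20 + 27 + 33 + 47 + 72 + 119 = 327 bits.

327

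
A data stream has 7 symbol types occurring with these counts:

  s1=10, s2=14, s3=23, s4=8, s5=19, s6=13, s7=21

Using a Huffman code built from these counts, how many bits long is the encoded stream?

Greedily combine the two least-frequent nodes:
combine s4(8), s1(10) → 18
combine s6(13), s2(14) → 27
combine 18, s5(19) → 37
combine s7(21), s3(23) → 44
combine 27, 37 → 64
combine 44, 64 → 108
The encoded length is the sum of every internal node's weight: 18 + 27 + 37 + 44 + 64 + 108 = 298 bits.

298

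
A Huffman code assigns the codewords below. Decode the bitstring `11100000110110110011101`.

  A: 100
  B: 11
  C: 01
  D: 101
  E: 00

Read left to right; each codeword is recognised as soon as it completes (prefix code):
  11→B | 100→A | 00→E | 01→C | 101→D | 101→D | 100→A | 11→B | 101→D
Decoded message: BAECDDABD

BAECDDABD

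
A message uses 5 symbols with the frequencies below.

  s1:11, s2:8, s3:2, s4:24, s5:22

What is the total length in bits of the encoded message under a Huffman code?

Merge the two smallest weights repeatedly:
s3(2) + s2(8) → 10
10 + s1(11) → 21
21 + s5(22) → 43
s4(24) + 43 → 67
The encoded length is the sum of every internal node's weight: 10 + 21 + 43 + 67 = 141 bits.

141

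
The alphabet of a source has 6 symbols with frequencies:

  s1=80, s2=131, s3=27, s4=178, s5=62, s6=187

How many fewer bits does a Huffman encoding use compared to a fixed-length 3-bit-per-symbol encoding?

407

Fixed-length: 3 bits × 665 symbols = 1995 bits.
Huffman merges:
s3(27) + s5(62) → 89
s1(80) + 89 → 169
s2(131) + 169 → 300
s4(178) + s6(187) → 365
300 + 365 → 665
Huffman total = 89 + 169 + 300 + 365 + 665 = 1588 bits.
Saving = 1995 − 1588 = 407 bits.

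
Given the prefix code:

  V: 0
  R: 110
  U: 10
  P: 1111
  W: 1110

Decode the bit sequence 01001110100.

VUVWUV

Read left to right; each codeword is recognised as soon as it completes (prefix code):
  0→V | 10→U | 0→V | 1110→W | 10→U | 0→V
Decoded message: VUVWUV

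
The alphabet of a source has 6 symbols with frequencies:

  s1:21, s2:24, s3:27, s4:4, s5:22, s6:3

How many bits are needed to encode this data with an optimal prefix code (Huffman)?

Build the Huffman tree bottom-up:
merge s6(3) and s4(4): 7
merge 7 and s1(21): 28
merge s5(22) and s2(24): 46
merge s3(27) and 28: 55
merge 46 and 55: 101
Total encoded bits = sum of merged weights = 7 + 28 + 46 + 55 + 101 = 237.

237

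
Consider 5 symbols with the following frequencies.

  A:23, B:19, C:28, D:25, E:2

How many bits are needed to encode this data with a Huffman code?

215

Merge the two smallest weights repeatedly:
E(2) + B(19) → 21
21 + A(23) → 44
D(25) + C(28) → 53
44 + 53 → 97
Total encoded bits = sum of merged weights = 21 + 44 + 53 + 97 = 215.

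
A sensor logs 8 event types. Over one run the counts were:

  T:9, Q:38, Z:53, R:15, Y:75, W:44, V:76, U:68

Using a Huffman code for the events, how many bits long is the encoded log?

Merge the two smallest weights repeatedly:
T(9) + R(15) → 24
24 + Q(38) → 62
W(44) + Z(53) → 97
62 + U(68) → 130
Y(75) + V(76) → 151
97 + 130 → 227
151 + 227 → 378
Total encoded bits = sum of merged weights = 24 + 62 + 97 + 130 + 151 + 227 + 378 = 1069.

1069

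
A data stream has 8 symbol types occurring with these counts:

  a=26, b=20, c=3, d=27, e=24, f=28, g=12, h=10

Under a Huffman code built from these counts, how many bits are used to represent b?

Huffman merges, smallest pair first:
merge c(3) and h(10): 13
merge g(12) and 13: 25
merge b(20) and e(24): 44
merge 25 and a(26): 51
merge d(27) and f(28): 55
merge 44 and 51: 95
merge 55 and 95: 150
b sits 3 levels below the root, so its codeword is 3 bits.

3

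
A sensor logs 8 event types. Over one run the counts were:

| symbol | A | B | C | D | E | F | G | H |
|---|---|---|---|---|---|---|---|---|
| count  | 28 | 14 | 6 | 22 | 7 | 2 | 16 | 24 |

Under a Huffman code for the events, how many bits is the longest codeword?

Merge the two lowest-weight nodes at each step:
combine F(2), C(6) → 8
combine E(7), 8 → 15
combine B(14), 15 → 29
combine G(16), D(22) → 38
combine H(24), A(28) → 52
combine 29, 38 → 67
combine 52, 67 → 119
Maximum depth reached is 5.

5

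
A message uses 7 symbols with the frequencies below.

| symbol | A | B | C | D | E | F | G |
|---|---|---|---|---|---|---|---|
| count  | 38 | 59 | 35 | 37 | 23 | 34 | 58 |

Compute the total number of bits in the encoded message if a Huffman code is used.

792

Greedily combine the two least-frequent nodes:
E(23) + F(34) → 57
C(35) + D(37) → 72
A(38) + 57 → 95
G(58) + B(59) → 117
72 + 95 → 167
117 + 167 → 284
Each symbol's bit-cost is frequency × depth; summing gives 792 bits (equivalently 57 + 72 + 95 + 117 + 167 + 284).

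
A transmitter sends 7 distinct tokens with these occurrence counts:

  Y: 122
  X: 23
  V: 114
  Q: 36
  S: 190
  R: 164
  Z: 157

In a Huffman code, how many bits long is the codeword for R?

Build the tree from the bottom:
X(23) + Q(36) → 59
59 + V(114) → 173
Y(122) + Z(157) → 279
R(164) + 173 → 337
S(190) + 279 → 469
337 + 469 → 806
The subtree containing R is merged 2 times, so code length = 2.

2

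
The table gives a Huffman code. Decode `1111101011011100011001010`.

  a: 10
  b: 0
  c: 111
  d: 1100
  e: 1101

cebedbdaa

Read left to right; each codeword is recognised as soon as it completes (prefix code):
  111→c | 1101→e | 0→b | 1101→e | 1100→d | 0→b | 1100→d | 10→a | 10→a
Decoded message: cebedbdaa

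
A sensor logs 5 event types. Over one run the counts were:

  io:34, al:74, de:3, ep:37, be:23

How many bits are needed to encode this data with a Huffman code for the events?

354

Greedily combine the two least-frequent nodes:
merge de(3) and be(23): 26
merge 26 and io(34): 60
merge ep(37) and 60: 97
merge al(74) and 97: 171
Each symbol's bit-cost is frequency × depth; summing gives 354 bits (equivalently 26 + 60 + 97 + 171).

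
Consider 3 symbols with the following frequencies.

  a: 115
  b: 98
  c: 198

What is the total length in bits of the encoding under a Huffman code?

624

Merge the two smallest weights repeatedly:
merge b(98) and a(115): 213
merge c(198) and 213: 411
The encoded length is the sum of every internal node's weight: 213 + 411 = 624 bits.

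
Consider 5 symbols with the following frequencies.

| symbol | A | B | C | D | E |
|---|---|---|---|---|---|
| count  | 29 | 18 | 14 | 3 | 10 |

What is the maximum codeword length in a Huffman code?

Merge the two lowest-weight nodes at each step:
merge D(3) and E(10): 13
merge 13 and C(14): 27
merge B(18) and 27: 45
merge A(29) and 45: 74
Maximum depth reached is 4.

4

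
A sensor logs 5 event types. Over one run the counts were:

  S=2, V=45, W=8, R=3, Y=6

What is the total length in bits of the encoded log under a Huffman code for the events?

Merge the two smallest weights repeatedly:
S(2) + R(3) → 5
5 + Y(6) → 11
W(8) + 11 → 19
19 + V(45) → 64
Each symbol's bit-cost is frequency × depth; summing gives 99 bits (equivalently 5 + 11 + 19 + 64).

99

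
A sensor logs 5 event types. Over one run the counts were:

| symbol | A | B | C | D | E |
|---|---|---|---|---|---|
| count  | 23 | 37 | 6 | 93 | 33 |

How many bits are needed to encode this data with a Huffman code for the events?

Greedily combine the two least-frequent nodes:
C(6) + A(23) → 29
29 + E(33) → 62
B(37) + 62 → 99
D(93) + 99 → 192
Each symbol's bit-cost is frequency × depth; summing gives 382 bits (equivalently 29 + 62 + 99 + 192).

382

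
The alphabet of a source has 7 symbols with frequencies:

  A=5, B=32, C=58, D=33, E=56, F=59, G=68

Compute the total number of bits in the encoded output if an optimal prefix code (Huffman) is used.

843

Merge the two smallest weights repeatedly:
merge A(5) and B(32): 37
merge D(33) and 37: 70
merge E(56) and C(58): 114
merge F(59) and G(68): 127
merge 70 and 114: 184
merge 127 and 184: 311
Each symbol's bit-cost is frequency × depth; summing gives 843 bits (equivalently 37 + 70 + 114 + 127 + 184 + 311).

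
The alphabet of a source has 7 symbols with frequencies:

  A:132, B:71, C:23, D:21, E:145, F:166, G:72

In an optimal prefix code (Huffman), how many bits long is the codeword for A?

2

Build the tree from the bottom:
combine D(21), C(23) → 44
combine 44, B(71) → 115
combine G(72), 115 → 187
combine A(132), E(145) → 277
combine F(166), 187 → 353
combine 277, 353 → 630
The subtree containing A is merged 2 times, so code length = 2.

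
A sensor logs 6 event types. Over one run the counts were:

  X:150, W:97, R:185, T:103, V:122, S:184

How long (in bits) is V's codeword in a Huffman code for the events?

3

Build the tree from the bottom:
merge W(97) and T(103): 200
merge V(122) and X(150): 272
merge S(184) and R(185): 369
merge 200 and 272: 472
merge 369 and 472: 841
V's leaf is at depth 3, giving a 3-bit codeword.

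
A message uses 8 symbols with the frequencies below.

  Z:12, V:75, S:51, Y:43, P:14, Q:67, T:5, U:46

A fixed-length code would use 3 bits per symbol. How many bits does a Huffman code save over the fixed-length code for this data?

94

Fixed-length: 3 bits × 313 symbols = 939 bits.
Huffman merges:
T(5) + Z(12) → 17
P(14) + 17 → 31
31 + Y(43) → 74
U(46) + S(51) → 97
Q(67) + 74 → 141
V(75) + 97 → 172
141 + 172 → 313
Huffman total = 17 + 31 + 74 + 97 + 141 + 172 + 313 = 845 bits.
Saving = 939 − 845 = 94 bits.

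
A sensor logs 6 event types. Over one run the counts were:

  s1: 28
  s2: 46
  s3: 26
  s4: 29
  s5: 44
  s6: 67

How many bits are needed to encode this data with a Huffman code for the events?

607

Greedily combine the two least-frequent nodes:
s3(26) + s1(28) → 54
s4(29) + s5(44) → 73
s2(46) + 54 → 100
s6(67) + 73 → 140
100 + 140 → 240
The encoded length is the sum of every internal node's weight: 54 + 73 + 100 + 140 + 240 = 607 bits.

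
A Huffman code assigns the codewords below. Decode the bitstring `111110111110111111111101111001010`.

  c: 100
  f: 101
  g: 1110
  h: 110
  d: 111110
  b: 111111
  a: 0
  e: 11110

Read left to right; each codeword is recognised as soon as it completes (prefix code):
  111110→d | 111110→d | 111111→b | 11110→e | 11110→e | 0→a | 101→f | 0→a
Decoded message: ddbeeafa

ddbeeafa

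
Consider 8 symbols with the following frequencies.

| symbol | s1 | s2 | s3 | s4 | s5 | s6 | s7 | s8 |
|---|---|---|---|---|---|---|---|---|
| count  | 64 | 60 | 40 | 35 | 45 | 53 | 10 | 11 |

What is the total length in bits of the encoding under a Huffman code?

Greedily combine the two least-frequent nodes:
combine s7(10), s8(11) → 21
combine 21, s4(35) → 56
combine s3(40), s5(45) → 85
combine s6(53), 56 → 109
combine s2(60), s1(64) → 124
combine 85, 109 → 194
combine 124, 194 → 318
The encoded length is the sum of every internal node's weight: 21 + 56 + 85 + 109 + 124 + 194 + 318 = 907 bits.

907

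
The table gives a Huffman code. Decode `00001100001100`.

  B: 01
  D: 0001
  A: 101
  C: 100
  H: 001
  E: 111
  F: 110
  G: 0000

Read left to right; each codeword is recognised as soon as it completes (prefix code):
  0000→G | 110→F | 0001→D | 100→C
Decoded message: GFDC

GFDC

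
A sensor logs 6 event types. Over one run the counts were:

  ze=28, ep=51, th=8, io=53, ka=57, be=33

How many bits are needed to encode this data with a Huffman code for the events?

Build the Huffman tree bottom-up:
merge th(8) and ze(28): 36
merge be(33) and 36: 69
merge ep(51) and io(53): 104
merge ka(57) and 69: 126
merge 104 and 126: 230
The encoded length is the sum of every internal node's weight: 36 + 69 + 104 + 126 + 230 = 565 bits.

565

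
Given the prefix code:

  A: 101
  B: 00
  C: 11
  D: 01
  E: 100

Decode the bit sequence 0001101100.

BDAE

Read left to right; each codeword is recognised as soon as it completes (prefix code):
  00→B | 01→D | 101→A | 100→E
Decoded message: BDAE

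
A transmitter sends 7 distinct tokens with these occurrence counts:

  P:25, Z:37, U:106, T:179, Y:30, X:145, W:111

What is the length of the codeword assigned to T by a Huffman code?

2

Build the tree from the bottom:
merge P(25) and Y(30): 55
merge Z(37) and 55: 92
merge 92 and U(106): 198
merge W(111) and X(145): 256
merge T(179) and 198: 377
merge 256 and 377: 633
The subtree containing T is merged 2 times, so code length = 2.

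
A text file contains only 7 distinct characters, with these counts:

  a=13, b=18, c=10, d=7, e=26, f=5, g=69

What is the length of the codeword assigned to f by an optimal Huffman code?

5

Repeatedly merge the two smallest:
f(5) + d(7) → 12
c(10) + 12 → 22
a(13) + b(18) → 31
22 + e(26) → 48
31 + 48 → 79
g(69) + 79 → 148
f's leaf is at depth 5, giving a 5-bit codeword.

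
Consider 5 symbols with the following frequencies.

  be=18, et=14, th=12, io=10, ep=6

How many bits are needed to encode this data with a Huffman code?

Build the Huffman tree bottom-up:
combine ep(6), io(10) → 16
combine th(12), et(14) → 26
combine 16, be(18) → 34
combine 26, 34 → 60
The encoded length is the sum of every internal node's weight: 16 + 26 + 34 + 60 = 136 bits.

136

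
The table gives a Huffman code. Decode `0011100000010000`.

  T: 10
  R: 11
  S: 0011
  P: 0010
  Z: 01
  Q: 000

Read left to right; each codeword is recognised as soon as it completes (prefix code):
  0011→S | 10→T | 000→Q | 0010→P | 000→Q
Decoded message: STQPQ

STQPQ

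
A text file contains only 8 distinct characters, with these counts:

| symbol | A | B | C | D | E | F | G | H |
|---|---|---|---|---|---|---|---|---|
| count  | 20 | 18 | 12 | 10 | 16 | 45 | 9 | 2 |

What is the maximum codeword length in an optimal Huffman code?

Merge the two lowest-weight nodes at each step:
H(2) + G(9) → 11
D(10) + 11 → 21
C(12) + E(16) → 28
B(18) + A(20) → 38
21 + 28 → 49
38 + F(45) → 83
49 + 83 → 132
The first pair merged (H, G) ends up deepest, at depth 4.

4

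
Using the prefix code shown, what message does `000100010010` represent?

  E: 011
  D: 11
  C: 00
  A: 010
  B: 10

CACBA

Read left to right; each codeword is recognised as soon as it completes (prefix code):
  00→C | 010→A | 00→C | 10→B | 010→A
Decoded message: CACBA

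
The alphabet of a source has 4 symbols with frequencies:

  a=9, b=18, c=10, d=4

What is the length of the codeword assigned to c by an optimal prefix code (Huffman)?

Build the tree from the bottom:
d(4) + a(9) → 13
c(10) + 13 → 23
b(18) + 23 → 41
The subtree containing c is merged 2 times, so code length = 2.

2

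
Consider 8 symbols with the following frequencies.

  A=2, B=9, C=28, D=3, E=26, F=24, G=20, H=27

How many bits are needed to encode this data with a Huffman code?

Greedily combine the two least-frequent nodes:
combine A(2), D(3) → 5
combine 5, B(9) → 14
combine 14, G(20) → 34
combine F(24), E(26) → 50
combine H(27), C(28) → 55
combine 34, 50 → 84
combine 55, 84 → 139
Each symbol's bit-cost is frequency × depth; summing gives 381 bits (equivalently 5 + 14 + 34 + 50 + 55 + 84 + 139).

381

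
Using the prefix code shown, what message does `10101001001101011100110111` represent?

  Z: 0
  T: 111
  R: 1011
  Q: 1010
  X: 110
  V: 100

QVVXRVXT

Read left to right; each codeword is recognised as soon as it completes (prefix code):
  1010→Q | 100→V | 100→V | 110→X | 1011→R | 100→V | 110→X | 111→T
Decoded message: QVVXRVXT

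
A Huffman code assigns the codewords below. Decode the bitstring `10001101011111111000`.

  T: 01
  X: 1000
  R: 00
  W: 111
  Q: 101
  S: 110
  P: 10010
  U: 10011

Read left to right; each codeword is recognised as soon as it completes (prefix code):
  1000→X | 110→S | 101→Q | 111→W | 111→W | 1000→X
Decoded message: XSQWWX

XSQWWX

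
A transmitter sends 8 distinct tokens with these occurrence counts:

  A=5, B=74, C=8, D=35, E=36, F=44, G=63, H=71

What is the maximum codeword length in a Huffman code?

Merge the two lowest-weight nodes at each step:
merge A(5) and C(8): 13
merge 13 and D(35): 48
merge E(36) and F(44): 80
merge 48 and G(63): 111
merge H(71) and B(74): 145
merge 80 and 111: 191
merge 145 and 191: 336
The rarest symbols sit at the bottom; the longest codeword is 5 bits.

5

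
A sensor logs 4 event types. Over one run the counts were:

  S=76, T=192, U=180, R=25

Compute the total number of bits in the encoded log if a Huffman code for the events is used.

Build the Huffman tree bottom-up:
merge R(25) and S(76): 101
merge 101 and U(180): 281
merge T(192) and 281: 473
Total encoded bits = sum of merged weights = 101 + 281 + 473 = 855.

855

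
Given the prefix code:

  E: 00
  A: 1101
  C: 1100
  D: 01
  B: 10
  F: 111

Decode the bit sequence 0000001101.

EEEA

Read left to right; each codeword is recognised as soon as it completes (prefix code):
  00→E | 00→E | 00→E | 1101→A
Decoded message: EEEA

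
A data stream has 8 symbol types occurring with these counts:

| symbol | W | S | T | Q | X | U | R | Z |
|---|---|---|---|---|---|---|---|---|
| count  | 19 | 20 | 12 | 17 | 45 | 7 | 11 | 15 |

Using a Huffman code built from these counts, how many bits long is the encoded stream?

411

Greedily combine the two least-frequent nodes:
combine U(7), R(11) → 18
combine T(12), Z(15) → 27
combine Q(17), 18 → 35
combine W(19), S(20) → 39
combine 27, 35 → 62
combine 39, X(45) → 84
combine 62, 84 → 146
Each symbol's bit-cost is frequency × depth; summing gives 411 bits (equivalently 18 + 27 + 35 + 39 + 62 + 84 + 146).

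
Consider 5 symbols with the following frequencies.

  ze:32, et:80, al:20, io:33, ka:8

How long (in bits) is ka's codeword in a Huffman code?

Build the tree from the bottom:
ka(8) + al(20) → 28
28 + ze(32) → 60
io(33) + 60 → 93
et(80) + 93 → 173
ka sits 4 levels below the root, so its codeword is 4 bits.

4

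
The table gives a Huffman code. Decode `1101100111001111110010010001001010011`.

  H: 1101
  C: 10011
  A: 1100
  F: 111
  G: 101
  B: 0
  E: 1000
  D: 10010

HCCFDBEDC

Read left to right; each codeword is recognised as soon as it completes (prefix code):
  1101→H | 10011→C | 10011→C | 111→F | 10010→D | 0→B | 1000→E | 10010→D | 10011→C
Decoded message: HCCFDBEDC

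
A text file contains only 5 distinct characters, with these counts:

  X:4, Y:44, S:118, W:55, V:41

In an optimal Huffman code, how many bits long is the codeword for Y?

3

Huffman merges, smallest pair first:
X(4) + V(41) → 45
Y(44) + 45 → 89
W(55) + 89 → 144
S(118) + 144 → 262
The subtree containing Y is merged 3 times, so code length = 3.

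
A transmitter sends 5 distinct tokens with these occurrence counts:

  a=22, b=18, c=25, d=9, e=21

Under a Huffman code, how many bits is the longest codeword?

3

Merge the two lowest-weight nodes at each step:
d(9) + b(18) → 27
e(21) + a(22) → 43
c(25) + 27 → 52
43 + 52 → 95
Maximum depth reached is 3.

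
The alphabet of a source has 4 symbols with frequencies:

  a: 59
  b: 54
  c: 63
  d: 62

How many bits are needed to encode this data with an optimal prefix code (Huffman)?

Merge the two smallest weights repeatedly:
b(54) + a(59) → 113
d(62) + c(63) → 125
113 + 125 → 238
Each symbol's bit-cost is frequency × depth; summing gives 476 bits (equivalently 113 + 125 + 238).

476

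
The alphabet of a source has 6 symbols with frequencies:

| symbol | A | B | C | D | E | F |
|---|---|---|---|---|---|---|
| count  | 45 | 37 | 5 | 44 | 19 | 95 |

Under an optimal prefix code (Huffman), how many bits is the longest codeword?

Merge the two lowest-weight nodes at each step:
combine C(5), E(19) → 24
combine 24, B(37) → 61
combine D(44), A(45) → 89
combine 61, 89 → 150
combine F(95), 150 → 245
Maximum depth reached is 4.

4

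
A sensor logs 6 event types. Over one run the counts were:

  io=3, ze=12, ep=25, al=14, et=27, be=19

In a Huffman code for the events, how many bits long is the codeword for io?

4

Build the tree from the bottom:
io(3) + ze(12) → 15
al(14) + 15 → 29
be(19) + ep(25) → 44
et(27) + 29 → 56
44 + 56 → 100
The subtree containing io is merged 4 times, so code length = 4.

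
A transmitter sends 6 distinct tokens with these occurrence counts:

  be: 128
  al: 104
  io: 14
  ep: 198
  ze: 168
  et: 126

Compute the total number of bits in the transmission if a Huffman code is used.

Build the Huffman tree bottom-up:
combine io(14), al(104) → 118
combine 118, et(126) → 244
combine be(128), ze(168) → 296
combine ep(198), 244 → 442
combine 296, 442 → 738
Total encoded bits = sum of merged weights = 118 + 244 + 296 + 442 + 738 = 1838.

1838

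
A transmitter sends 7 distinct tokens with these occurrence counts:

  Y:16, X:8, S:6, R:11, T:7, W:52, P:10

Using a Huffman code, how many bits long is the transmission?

Build the Huffman tree bottom-up:
combine S(6), T(7) → 13
combine X(8), P(10) → 18
combine R(11), 13 → 24
combine Y(16), 18 → 34
combine 24, 34 → 58
combine W(52), 58 → 110
The encoded length is the sum of every internal node's weight: 13 + 18 + 24 + 34 + 58 + 110 = 257 bits.

257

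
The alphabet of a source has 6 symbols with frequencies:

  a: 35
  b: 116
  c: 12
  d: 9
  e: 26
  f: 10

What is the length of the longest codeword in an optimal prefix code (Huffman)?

5

Merge the two lowest-weight nodes at each step:
d(9) + f(10) → 19
c(12) + 19 → 31
e(26) + 31 → 57
a(35) + 57 → 92
92 + b(116) → 208
Maximum depth reached is 5.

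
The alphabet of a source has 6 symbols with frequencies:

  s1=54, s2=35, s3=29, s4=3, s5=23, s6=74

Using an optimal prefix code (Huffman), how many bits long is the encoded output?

Build the Huffman tree bottom-up:
s4(3) + s5(23) → 26
26 + s3(29) → 55
s2(35) + s1(54) → 89
55 + s6(74) → 129
89 + 129 → 218
Each symbol's bit-cost is frequency × depth; summing gives 517 bits (equivalently 26 + 55 + 89 + 129 + 218).

517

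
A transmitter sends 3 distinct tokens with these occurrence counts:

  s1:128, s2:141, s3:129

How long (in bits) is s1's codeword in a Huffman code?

2

Repeatedly merge the two smallest:
merge s1(128) and s3(129): 257
merge s2(141) and 257: 398
s1 sits 2 levels below the root, so its codeword is 2 bits.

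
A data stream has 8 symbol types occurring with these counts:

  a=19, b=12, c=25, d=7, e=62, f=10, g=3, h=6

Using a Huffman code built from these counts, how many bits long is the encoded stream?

Greedily combine the two least-frequent nodes:
combine g(3), h(6) → 9
combine d(7), 9 → 16
combine f(10), b(12) → 22
combine 16, a(19) → 35
combine 22, c(25) → 47
combine 35, 47 → 82
combine e(62), 82 → 144
Each symbol's bit-cost is frequency × depth; summing gives 355 bits (equivalently 9 + 16 + 22 + 35 + 47 + 82 + 144).

355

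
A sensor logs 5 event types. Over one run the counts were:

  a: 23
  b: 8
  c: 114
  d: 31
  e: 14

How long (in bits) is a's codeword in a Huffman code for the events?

Huffman merges, smallest pair first:
combine b(8), e(14) → 22
combine 22, a(23) → 45
combine d(31), 45 → 76
combine 76, c(114) → 190
a's leaf is at depth 3, giving a 3-bit codeword.

3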